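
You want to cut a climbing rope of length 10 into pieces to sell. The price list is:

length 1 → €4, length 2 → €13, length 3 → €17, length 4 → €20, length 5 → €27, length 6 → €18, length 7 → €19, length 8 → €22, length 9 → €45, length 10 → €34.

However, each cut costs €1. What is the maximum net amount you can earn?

61

Build net[k] bottom-up: net[k] = max over allowed piece i of (p[i] + net[k−i]) − 1 per cut.
net[1] = 4
net[2] = max(4+4-1, 13+0) = 13
net[3] = max(4+13-1, 13+4-1, 17+0) = 17
net[4] = max(4+17-1, 13+13-1, 17+4-1, 20+0) = 25
net[5] = max(4+25-1, 13+17-1, 17+13-1, 20+4-1, 27+0) = 29
net[6] = max(4+29-1, 13+25-1, 17+17-1, 20+13-1, 27+4-1, 18+0) = 37
net[7] = max(4+37-1, 13+29-1, 17+25-1, …, 18+4-1, 19+0) = 41
net[8] = max(4+41-1, 13+37-1, 17+29-1, …, 19+4-1, 22+0) = 49
net[9] = max(4+49-1, 13+41-1, 17+37-1, …, 22+4-1, 45+0) = 53
net[10] = max(4+53-1, 13+49-1, 17+41-1, …, 45+4-1, 34+0) = 61
One optimal plan: pieces 2 + 2 + 2 + 2 + 2 (4 cuts) → €65 − €4 = €61.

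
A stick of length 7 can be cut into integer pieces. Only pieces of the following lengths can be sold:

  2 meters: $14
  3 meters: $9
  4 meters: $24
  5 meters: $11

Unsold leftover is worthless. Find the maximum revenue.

42

Consider every possible first cut. f[k] is the best of p[i]+f[k−i] over all sellable i≤k.
f[1] = 0
f[2] = 14
f[3] = max(14+0, 9+0) = 14
f[4] = max(14+14, 9+0, 24+0) = 28
f[5] = max(14+14, 9+14, 24+0, 11+0) = 28
f[6] = max(14+28, 9+14, 24+14, 11+0) = 42
f[7] = max(14+28, 9+28, 24+14, 11+14) = 42
One optimal cutting: pieces 2 + 2 + 2 with 1 meter of scrap → $42.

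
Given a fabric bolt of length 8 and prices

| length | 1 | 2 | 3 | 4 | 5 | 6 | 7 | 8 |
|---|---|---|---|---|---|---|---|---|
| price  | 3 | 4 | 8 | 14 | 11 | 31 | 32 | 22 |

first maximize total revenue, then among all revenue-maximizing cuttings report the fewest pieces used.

3

Let r[k] be the best obtainable value from length k. For each k, try every first piece i and keep the best of price[i] + r[k−i].
r[1] = 3
r[2] = 6  (first piece 1, then r[1]=3)
r[3] = 9  (first piece 1, then r[2]=6)
r[4] = 14
r[5] = 17  (first piece 1, then r[4]=14)
r[6] = 31
r[7] = 34  (first piece 1, then r[6]=31)
r[8] = 37  (first piece 1, then r[7]=34)
Maximum revenue is $37.
Now minimize piece count subject to staying optimal: for each k, pieces[k] = 1 + min over i with p[i]+r[k−i]=r[k] of pieces[k−i].
pieces[5] = 2
pieces[6] = 1
pieces[7] = 2
pieces[8] = 3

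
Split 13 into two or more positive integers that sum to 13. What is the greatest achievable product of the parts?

Fill f[k] for k=2..13: at each k try every first piece i and multiply by the better of (k−i) uncut or f[k−i].
f[2] = 1·max(1,0) = 1·1 = 1
f[3] = 1·max(2,1) = 1·2 = 2
f[4] = 2·max(2,1) = 2·2 = 4
f[5] = 2·max(3,2) = 2·3 = 6
f[6] = 3·max(3,2) = 3·3 = 9
f[7] = 2·max(5,6) = 2·6 = 12
f[8] = 2·max(6,9) = 2·9 = 18
f[9] = 3·max(6,9) = 3·9 = 27
f[10] = 2·max(8,18) = 2·18 = 36
f[11] = 2·max(9,27) = 2·27 = 54
f[12] = 3·max(9,27) = 3·27 = 81
f[13] = 2·max(11,54) = 2·54 = 108
One optimal split: 3 + 3 + 3 + 2 + 2; product 3·3·3·2·2 = 108.

108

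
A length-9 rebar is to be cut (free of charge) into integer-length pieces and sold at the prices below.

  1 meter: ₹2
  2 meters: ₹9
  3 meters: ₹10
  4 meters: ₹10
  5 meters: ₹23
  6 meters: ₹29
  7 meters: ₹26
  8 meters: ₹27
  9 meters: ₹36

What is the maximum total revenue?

Build r[k] bottom-up: r[k] = max over allowed piece i of (p[i] + r[k−i]).
r[1] = 2
r[2] = max(2+2, 9+0) = 9
r[3] = max(2+9, 9+2, 10+0) = 11
r[4] = max(2+11, 9+9, 10+2, 10+0) = 18
r[5] = max(2+18, 9+11, 10+9, 10+2, 23+0) = 23
r[6] = max(2+23, 9+18, 10+11, 10+9, 23+2, 29+0) = 29
r[7] = max(2+29, 9+23, 10+18, …, 29+2, 26+0) = 32
r[8] = max(2+32, 9+29, 10+23, …, 26+2, 27+0) = 38
r[9] = max(2+38, 9+32, 10+29, …, 27+2, 36+0) = 41
One optimal cutting: 5 + 2 + 2 → ₹23 + ₹9 + ₹9 = ₹41.

41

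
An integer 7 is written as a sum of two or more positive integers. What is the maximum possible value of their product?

Define f[k] = max over 1≤i<k of i · max(k−i, f[k−i]); the inner max lets the remainder stay uncut if that's better.
f[2] = 1*max(1,0) = 1*1 = 1
f[3] = 1*max(2,1) = 1*2 = 2
f[4] = 2*max(2,1) = 2*2 = 4
f[5] = 2*max(3,2) = 2*3 = 6
f[6] = 3*max(3,2) = 3*3 = 9
f[7] = 2*max(5,6) = 2*6 = 12
One optimal split: 3 + 2 + 2; product 3*2*2 = 12.

12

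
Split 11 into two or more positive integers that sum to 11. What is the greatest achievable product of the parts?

Let prod[k] be the best product for length k (with at least one cut). For each first piece i, the rest contributes max(k−i, prod[k−i]).
prod[2] = 1×max(1,0) = 1×1 = 1
prod[3] = 1×max(2,1) = 1×2 = 2
prod[4] = 2×max(2,1) = 2×2 = 4
prod[5] = 2×max(3,2) = 2×3 = 6
prod[6] = 3×max(3,2) = 3×3 = 9
prod[7] = 2×max(5,6) = 2×6 = 12
prod[8] = 2×max(6,9) = 2×9 = 18
prod[9] = 3×max(6,9) = 3×9 = 27
prod[10] = 2×max(8,18) = 2×18 = 36
prod[11] = 2×max(9,27) = 2×27 = 54
One optimal split: 3 + 3 + 3 + 2; product 3×3×3×2 = 54.

54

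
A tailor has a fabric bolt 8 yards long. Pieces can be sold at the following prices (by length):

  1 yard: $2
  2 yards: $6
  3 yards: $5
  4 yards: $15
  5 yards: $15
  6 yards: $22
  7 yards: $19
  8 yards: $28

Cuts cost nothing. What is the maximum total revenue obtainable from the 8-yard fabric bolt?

30

Consider every possible first cut. v[k] is the best of p[i]+v[k−i] over all sellable i≤k.
v[1] = 2
v[2] = max(2+2, 6+0) = 6
v[3] = max(2+6, 6+2, 5+0) = 8
v[4] = max(2+8, 6+6, 5+2, 15+0) = 15
v[5] = max(2+15, 6+8, 5+6, 15+2, 15+0) = 17
v[6] = max(2+17, 6+15, 5+8, 15+6, 15+2, 22+0) = 22
v[7] = max(2+22, 6+17, 5+15, …, 22+2, 19+0) = 24
v[8] = max(2+24, 6+22, 5+17, …, 19+2, 28+0) = 30
One optimal cutting: 4 + 4 → $15 + $15 = $30.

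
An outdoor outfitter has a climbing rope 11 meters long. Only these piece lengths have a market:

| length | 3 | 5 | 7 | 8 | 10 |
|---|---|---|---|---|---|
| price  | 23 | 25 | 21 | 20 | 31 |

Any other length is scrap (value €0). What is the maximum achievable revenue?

Consider every possible first cut. best[k] is the best of p[i]+best[k−i] over all sellable i≤k.
best[1] = 0
best[2] = 0
best[3] = 23
best[4] = 23
best[5] = max(23+0, 25+0) = 25
best[6] = max(23+23, 25+0) = 46
best[7] = max(23+23, 25+0, 21+0) = 46
best[8] = max(23+25, 25+23, 21+0, 20+0) = 48
best[9] = max(23+46, 25+23, 21+0, 20+0) = 69
best[10] = max(23+46, 25+25, 21+23, 20+0, 31+0) = 69
best[11] = max(23+48, 25+46, 21+23, 20+23, 31+0) = 71
One optimal cutting: 5 + 3 + 3 → €71.

71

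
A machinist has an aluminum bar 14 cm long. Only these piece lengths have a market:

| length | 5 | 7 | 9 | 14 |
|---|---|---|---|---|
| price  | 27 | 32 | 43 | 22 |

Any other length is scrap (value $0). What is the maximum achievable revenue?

Let best[k] be the best obtainable value from length k. For each k, try every first piece i and keep the best of price[i] + best[k−i].
best[1] = 0
best[2] = 0
best[3] = 0
best[4] = 0
best[5] = 27
best[6] = 27
best[7] = 32
best[8] = 32
best[9] = 43
best[10] = 54  (first piece 5, then best[5]=27)
best[11] = 54
best[12] = 59  (first piece 5, then best[7]=32)
best[13] = 59
best[14] = 70  (first piece 5, then best[9]=43)
One optimal cutting: 9 + 5 → $70.

70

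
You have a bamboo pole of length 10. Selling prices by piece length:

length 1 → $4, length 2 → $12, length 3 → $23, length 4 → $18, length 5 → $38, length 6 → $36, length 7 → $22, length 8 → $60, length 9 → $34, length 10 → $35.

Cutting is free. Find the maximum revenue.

Build R[k] bottom-up: R[k] = max over allowed piece i of (p[i] + R[k−i]).
R[1] = 4
R[2] = max(4+4, 12+0) = 12
R[3] = max(4+12, 12+4, 23+0) = 23
R[4] = max(4+23, 12+12, 23+4, 18+0) = 27
R[5] = max(4+27, 12+23, 23+12, 18+4, 38+0) = 38
R[6] = max(4+38, 12+27, 23+23, 18+12, 38+4, 36+0) = 46
R[7] = max(4+46, 12+38, 23+27, …, 36+4, 22+0) = 50
R[8] = max(4+50, 12+46, 23+38, …, 22+4, 60+0) = 61
R[9] = max(4+61, 12+50, 23+46, …, 60+4, 34+0) = 69
R[10] = max(4+69, 12+61, 23+50, …, 34+4, 35+0) = 76
One optimal cutting: 5 + 5 → $38 + $38 = $76.

76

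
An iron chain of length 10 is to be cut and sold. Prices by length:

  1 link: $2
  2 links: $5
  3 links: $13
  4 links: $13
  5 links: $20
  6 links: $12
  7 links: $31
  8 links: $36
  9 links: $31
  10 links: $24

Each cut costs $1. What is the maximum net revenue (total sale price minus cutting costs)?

Consider every possible first cut. r[k] is the best of p[i]+r[k−i] over all sellable i≤k, charging 1 whenever i<k.
r[1] = 2
r[2] = 5
r[3] = 13
r[4] = 14  (first piece 1, then r[3]=13)
r[5] = 20
r[6] = 25  (first piece 3, then r[3]=13)
r[7] = 31
r[8] = 36
r[9] = 37  (first piece 1, then r[8]=36)
r[10] = 43  (first piece 3, then r[7]=31)
One optimal plan: pieces 7 + 3 (1 cut) → $44 − $1 = $43.

43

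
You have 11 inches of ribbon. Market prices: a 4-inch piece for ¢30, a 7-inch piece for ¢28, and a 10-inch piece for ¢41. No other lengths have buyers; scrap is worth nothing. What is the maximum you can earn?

60

Let r[k] be the best obtainable value from length k. For each k, try every first piece i and keep the best of price[i] + r[k−i].
r[1] = 0
r[2] = 0
r[3] = 0
r[4] = 30
r[5] = 30
r[6] = 30
r[7] = 30
r[8] = 60  (first piece 4, then r[4]=30)
r[9] = 60
r[10] = 60
r[11] = 60
One optimal cutting: pieces 4 + 4 with 3 inches of scrap → ¢60.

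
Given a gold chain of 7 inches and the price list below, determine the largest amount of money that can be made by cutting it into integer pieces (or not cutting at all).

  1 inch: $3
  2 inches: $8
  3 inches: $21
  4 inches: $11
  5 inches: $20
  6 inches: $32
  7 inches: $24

Build best[k] bottom-up: best[k] = max over allowed piece i of (p[i] + best[k−i]).
best[1] = 3
best[2] = 8
best[3] = 21
best[4] = 24  (first piece 1, then best[3]=21)
best[5] = 29  (first piece 2, then best[3]=21)
best[6] = 42  (first piece 3, then best[3]=21)
best[7] = 45  (first piece 1, then best[6]=42)
One optimal cutting: 3 + 3 + 1 → $21 + $21 + $3 = $45.

45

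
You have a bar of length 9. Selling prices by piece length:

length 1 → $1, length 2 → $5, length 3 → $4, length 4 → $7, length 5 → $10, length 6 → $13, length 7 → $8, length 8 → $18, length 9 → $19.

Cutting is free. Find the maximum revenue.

Build v[k] bottom-up: v[k] = max over allowed piece i of (p[i] + v[k−i]).
v[1] = 1
v[2] = max(1+1, 5+0) = 5
v[3] = max(1+5, 5+1, 4+0) = 6
v[4] = max(1+6, 5+5, 4+1, 7+0) = 10
v[5] = max(1+10, 5+6, 4+5, 7+1, 10+0) = 11
v[6] = max(1+11, 5+10, 4+6, 7+5, 10+1, 13+0) = 15
v[7] = max(1+15, 5+11, 4+10, …, 13+1, 8+0) = 16
v[8] = max(1+16, 5+15, 4+11, …, 8+1, 18+0) = 20
v[9] = max(1+20, 5+16, 4+15, …, 18+1, 19+0) = 21
One optimal cutting: 2 + 2 + 2 + 2 + 1 → $5 + $5 + $5 + $5 + $1 = $21.

21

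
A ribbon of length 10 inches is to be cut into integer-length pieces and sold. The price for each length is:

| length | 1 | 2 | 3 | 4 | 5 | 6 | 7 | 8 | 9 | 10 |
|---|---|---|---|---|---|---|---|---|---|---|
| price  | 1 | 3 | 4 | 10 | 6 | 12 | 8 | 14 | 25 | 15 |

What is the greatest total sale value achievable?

26

Build R[k] bottom-up: R[k] = max over allowed piece i of (p[i] + R[k−i]).
R[1] = 1
R[2] = max(1+1, 3+0) = 3
R[3] = max(1+3, 3+1, 4+0) = 4
R[4] = max(1+4, 3+3, 4+1, 10+0) = 10
R[5] = max(1+10, 3+4, 4+3, 10+1, 6+0) = 11
R[6] = max(1+11, 3+10, 4+4, 10+3, 6+1, 12+0) = 13
R[7] = max(1+13, 3+11, 4+10, …, 12+1, 8+0) = 14
R[8] = max(1+14, 3+13, 4+11, …, 8+1, 14+0) = 20
R[9] = max(1+20, 3+14, 4+13, …, 14+1, 25+0) = 25
R[10] = max(1+25, 3+20, 4+14, …, 25+1, 15+0) = 26
One optimal cutting: 9 + 1 → ¢25 + ¢1 = ¢26.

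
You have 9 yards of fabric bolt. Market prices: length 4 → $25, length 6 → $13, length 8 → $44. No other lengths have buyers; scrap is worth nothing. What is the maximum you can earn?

Consider every possible first cut. r[k] is the best of p[i]+r[k−i] over all sellable i≤k.
r[1] = 0
r[2] = 0
r[3] = 0
r[4] = 25
r[5] = 25
r[6] = 25
r[7] = 25
r[8] = 50  (first piece 4, then r[4]=25)
r[9] = 50
One optimal cutting: pieces 4 + 4 with 1 yard of scrap → $50.

50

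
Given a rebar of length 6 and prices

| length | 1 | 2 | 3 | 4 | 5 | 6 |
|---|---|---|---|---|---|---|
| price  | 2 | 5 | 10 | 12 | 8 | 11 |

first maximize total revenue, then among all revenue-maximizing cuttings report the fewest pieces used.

2

Consider every possible first cut. r[k] is the best of p[i]+r[k−i] over all sellable i≤k.
r[1] = 2
r[2] = 5
r[3] = 10
r[4] = 12  (first piece 1, then r[3]=10)
r[5] = 15  (first piece 2, then r[3]=10)
r[6] = 20  (first piece 3, then r[3]=10)
Maximum revenue is ₹20.
Now minimize piece count subject to staying optimal: for each k, pieces[k] = 1 + min over i with p[i]+r[k−i]=r[k] of pieces[k−i].
pieces[3] = 1
pieces[4] = 1
pieces[5] = 2
pieces[6] = 2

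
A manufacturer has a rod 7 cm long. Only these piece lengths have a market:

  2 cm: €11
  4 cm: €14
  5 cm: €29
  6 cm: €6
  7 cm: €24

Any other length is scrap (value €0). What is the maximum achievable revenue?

40

Build best[k] bottom-up: best[k] = max over allowed piece i of (p[i] + best[k−i]).
best[1] = 0
best[2] = 11
best[3] = 11
best[4] = max(11+11, 14+0) = 22
best[5] = max(11+11, 14+0, 29+0) = 29
best[6] = max(11+22, 14+11, 29+0, 6+0) = 33
best[7] = max(11+29, 14+11, 29+11, 6+0, 24+0) = 40
One optimal cutting: 5 + 2 → €40.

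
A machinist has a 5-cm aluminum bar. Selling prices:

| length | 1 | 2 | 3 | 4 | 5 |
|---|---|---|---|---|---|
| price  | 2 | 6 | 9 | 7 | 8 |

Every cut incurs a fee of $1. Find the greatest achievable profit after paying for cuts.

Let net[k] be the best obtainable value from length k. For each k, try every first piece i and keep the best of price[i] + net[k−i] minus the 1 cut fee when i<k.
net[1] = 2
net[2] = max(2+2-1, 6+0) = 6
net[3] = max(2+6-1, 6+2-1, 9+0) = 9
net[4] = max(2+9-1, 6+6-1, 9+2-1, 7+0) = 11
net[5] = max(2+11-1, 6+9-1, 9+6-1, 7+2-1, 8+0) = 14
One optimal plan: pieces 3 + 2 (1 cut) → $15 − $1 = $14.

14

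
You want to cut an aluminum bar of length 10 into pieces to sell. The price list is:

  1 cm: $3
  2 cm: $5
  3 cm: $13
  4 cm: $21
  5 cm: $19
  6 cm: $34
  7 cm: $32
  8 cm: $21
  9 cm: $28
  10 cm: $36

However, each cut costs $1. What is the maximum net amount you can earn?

Consider every possible first cut. v[k] is the best of p[i]+v[k−i] over all sellable i≤k, charging 1 whenever i<k.
v[1] = 3
v[2] = 5  (first piece 1, then v[1]=3)
v[3] = 13
v[4] = 21
v[5] = 23  (first piece 1, then v[4]=21)
v[6] = 34
v[7] = 36  (first piece 1, then v[6]=34)
v[8] = 41  (first piece 4, then v[4]=21)
v[9] = 46  (first piece 3, then v[6]=34)
v[10] = 54  (first piece 4, then v[6]=34)
One optimal plan: pieces 6 + 4 (1 cut) → $55 − $1 = $54.

54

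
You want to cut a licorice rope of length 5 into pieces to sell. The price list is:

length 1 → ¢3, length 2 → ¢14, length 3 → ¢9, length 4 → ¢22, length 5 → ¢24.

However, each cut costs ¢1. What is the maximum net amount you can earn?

Let net[k] be the best obtainable value from length k. For each k, try every first piece i and keep the best of price[i] + net[k−i] minus the 1 cut fee when i<k.
net[1] = 3
net[2] = 14
net[3] = 16  (first piece 1, then net[2]=14)
net[4] = 27  (first piece 2, then net[2]=14)
net[5] = 29  (first piece 1, then net[4]=27)
One optimal plan: pieces 2 + 2 + 1 (2 cuts) → ¢31 − ¢2 = ¢29.

29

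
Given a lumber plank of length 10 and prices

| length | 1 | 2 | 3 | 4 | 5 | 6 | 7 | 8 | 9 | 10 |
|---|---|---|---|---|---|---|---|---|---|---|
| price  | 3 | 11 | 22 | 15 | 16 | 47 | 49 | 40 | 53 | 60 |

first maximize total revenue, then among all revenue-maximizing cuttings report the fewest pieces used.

Build r[k] bottom-up: r[k] = max over allowed piece i of (p[i] + r[k−i]).
r[1] = 3
r[2] = max(3+3, 11+0) = 11
r[3] = max(3+11, 11+3, 22+0) = 22
r[4] = max(3+22, 11+11, 22+3, 15+0) = 25
r[5] = max(3+25, 11+22, 22+11, 15+3, 16+0) = 33
r[6] = max(3+33, 11+25, 22+22, 15+11, 16+3, 47+0) = 47
r[7] = max(3+47, 11+33, 22+25, …, 47+3, 49+0) = 50
r[8] = max(3+50, 11+47, 22+33, …, 49+3, 40+0) = 58
r[9] = max(3+58, 11+50, 22+47, …, 40+3, 53+0) = 69
r[10] = max(3+69, 11+58, 22+50, …, 53+3, 60+0) = 72
Maximum revenue is $72.
Now minimize piece count subject to staying optimal: for each k, pieces[k] = 1 + min over i with p[i]+r[k−i]=r[k] of pieces[k−i].
pieces[7] = 2
pieces[8] = 2
pieces[9] = 2
pieces[10] = 3

3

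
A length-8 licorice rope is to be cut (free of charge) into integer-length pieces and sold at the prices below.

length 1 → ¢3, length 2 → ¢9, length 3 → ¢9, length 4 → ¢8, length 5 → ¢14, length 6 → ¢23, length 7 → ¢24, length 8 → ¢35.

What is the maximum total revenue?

36

Let R[k] be the best obtainable value from length k. For each k, try every first piece i and keep the best of price[i] + R[k−i].
R[1] = 3
R[2] = max(3+3, 9+0) = 9
R[3] = max(3+9, 9+3, 9+0) = 12
R[4] = max(3+12, 9+9, 9+3, 8+0) = 18
R[5] = max(3+18, 9+12, 9+9, 8+3, 14+0) = 21
R[6] = max(3+21, 9+18, 9+12, 8+9, 14+3, 23+0) = 27
R[7] = max(3+27, 9+21, 9+18, …, 23+3, 24+0) = 30
R[8] = max(3+30, 9+27, 9+21, …, 24+3, 35+0) = 36
One optimal cutting: 2 + 2 + 2 + 2 → ¢9 + ¢9 + ¢9 + ¢9 = ¢36.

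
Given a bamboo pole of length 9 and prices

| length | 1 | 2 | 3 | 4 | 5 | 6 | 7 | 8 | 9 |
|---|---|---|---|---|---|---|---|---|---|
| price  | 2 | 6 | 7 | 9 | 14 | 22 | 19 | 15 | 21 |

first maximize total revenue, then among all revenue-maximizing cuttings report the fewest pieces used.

Build r[k] bottom-up: r[k] = max over allowed piece i of (p[i] + r[k−i]).
r[1] = 2
r[2] = 6
r[3] = 8  (first piece 1, then r[2]=6)
r[4] = 12  (first piece 2, then r[2]=6)
r[5] = 14  (first piece 1, then r[4]=12)
r[6] = 22
r[7] = 24  (first piece 1, then r[6]=22)
r[8] = 28  (first piece 2, then r[6]=22)
r[9] = 30  (first piece 1, then r[8]=28)
Maximum revenue is $30.
Now minimize piece count subject to staying optimal: for each k, pieces[k] = 1 + min over i with p[i]+r[k−i]=r[k] of pieces[k−i].
pieces[6] = 1
pieces[7] = 2
pieces[8] = 2
pieces[9] = 3

3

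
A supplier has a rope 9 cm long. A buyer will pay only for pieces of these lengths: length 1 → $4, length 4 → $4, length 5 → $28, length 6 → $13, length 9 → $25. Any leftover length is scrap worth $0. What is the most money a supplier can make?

44

Build r[k] bottom-up: r[k] = max over allowed piece i of (p[i] + r[k−i]).
r[1] = 4
r[2] = 8  (first piece 1, then r[1]=4)
r[3] = 12  (first piece 1, then r[2]=8)
r[4] = 16  (first piece 1, then r[3]=12)
r[5] = 28
r[6] = 32  (first piece 1, then r[5]=28)
r[7] = 36  (first piece 1, then r[6]=32)
r[8] = 40  (first piece 1, then r[7]=36)
r[9] = 44  (first piece 1, then r[8]=40)
One optimal cutting: 5 + 1 + 1 + 1 + 1 → $44.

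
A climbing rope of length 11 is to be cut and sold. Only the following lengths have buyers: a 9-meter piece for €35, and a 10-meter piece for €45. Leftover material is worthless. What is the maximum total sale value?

45

Consider every possible first cut. f[k] is the best of p[i]+f[k−i] over all sellable i≤k.
f[1] = 0
f[2] = 0
f[3] = 0
f[4] = 0
f[5] = 0
f[6] = 0
f[7] = 0
f[8] = 0
f[9] = 35
f[10] = max(35+0, 45+0) = 45
f[11] = max(35+0, 45+0) = 45
One optimal cutting: pieces 10 with 1 meter of scrap → €45.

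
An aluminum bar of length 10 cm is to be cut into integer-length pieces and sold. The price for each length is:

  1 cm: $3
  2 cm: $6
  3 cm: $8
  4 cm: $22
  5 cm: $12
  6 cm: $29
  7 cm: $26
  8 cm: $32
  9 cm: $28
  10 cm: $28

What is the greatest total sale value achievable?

Consider every possible first cut. r[k] is the best of p[i]+r[k−i] over all sellable i≤k.
r[1] = 3
r[2] = max(3+3, 6+0) = 6
r[3] = max(3+6, 6+3, 8+0) = 9
r[4] = max(3+9, 6+6, 8+3, 22+0) = 22
r[5] = max(3+22, 6+9, 8+6, 22+3, 12+0) = 25
r[6] = max(3+25, 6+22, 8+9, 22+6, 12+3, 29+0) = 29
r[7] = max(3+29, 6+25, 8+22, …, 29+3, 26+0) = 32
r[8] = max(3+32, 6+29, 8+25, …, 26+3, 32+0) = 44
r[9] = max(3+44, 6+32, 8+29, …, 32+3, 28+0) = 47
r[10] = max(3+47, 6+44, 8+32, …, 28+3, 28+0) = 51
One optimal cutting: 6 + 4 → $29 + $22 = $51.

51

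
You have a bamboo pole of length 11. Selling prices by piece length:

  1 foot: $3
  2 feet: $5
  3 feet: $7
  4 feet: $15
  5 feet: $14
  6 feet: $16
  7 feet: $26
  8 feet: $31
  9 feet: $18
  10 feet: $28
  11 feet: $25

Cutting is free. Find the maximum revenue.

Build v[k] bottom-up: v[k] = max over allowed piece i of (p[i] + v[k−i]).
v[1] = 3
v[2] = max(3+3, 5+0) = 6
v[3] = max(3+6, 5+3, 7+0) = 9
v[4] = max(3+9, 5+6, 7+3, 15+0) = 15
v[5] = max(3+15, 5+9, 7+6, 15+3, 14+0) = 18
v[6] = max(3+18, 5+15, 7+9, 15+6, 14+3, 16+0) = 21
v[7] = max(3+21, 5+18, 7+15, …, 16+3, 26+0) = 26
v[8] = max(3+26, 5+21, 7+18, …, 26+3, 31+0) = 31
v[9] = max(3+31, 5+26, 7+21, …, 31+3, 18+0) = 34
v[10] = max(3+34, 5+31, 7+26, …, 18+3, 28+0) = 37
v[11] = max(3+37, 5+34, 7+31, …, 28+3, 25+0) = 41
One optimal cutting: 7 + 4 → $26 + $15 = $41.

41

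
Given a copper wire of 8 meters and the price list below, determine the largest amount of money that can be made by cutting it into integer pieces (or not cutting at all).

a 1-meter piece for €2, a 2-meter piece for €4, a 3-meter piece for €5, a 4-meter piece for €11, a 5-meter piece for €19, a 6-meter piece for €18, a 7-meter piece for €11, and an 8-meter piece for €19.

Let R[k] be the best obtainable value from length k. For each k, try every first piece i and keep the best of price[i] + R[k−i].
R[1] = 2
R[2] = 4  (first piece 1, then R[1]=2)
R[3] = 6  (first piece 1, then R[2]=4)
R[4] = 11
R[5] = 19
R[6] = 21  (first piece 1, then R[5]=19)
R[7] = 23  (first piece 1, then R[6]=21)
R[8] = 25  (first piece 1, then R[7]=23)
One optimal cutting: 5 + 1 + 1 + 1 → €19 + €2 + €2 + €2 = €25.

25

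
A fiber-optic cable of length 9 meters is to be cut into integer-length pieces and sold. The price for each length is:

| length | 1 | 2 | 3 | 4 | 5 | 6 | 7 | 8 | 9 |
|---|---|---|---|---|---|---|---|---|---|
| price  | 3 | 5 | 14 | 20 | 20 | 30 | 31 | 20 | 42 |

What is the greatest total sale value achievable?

Build r[k] bottom-up: r[k] = max over allowed piece i of (p[i] + r[k−i]).
r[1] = 3
r[2] = max(3+3, 5+0) = 6
r[3] = max(3+6, 5+3, 14+0) = 14
r[4] = max(3+14, 5+6, 14+3, 20+0) = 20
r[5] = max(3+20, 5+14, 14+6, 20+3, 20+0) = 23
r[6] = max(3+23, 5+20, 14+14, 20+6, 20+3, 30+0) = 30
r[7] = max(3+30, 5+23, 14+20, …, 30+3, 31+0) = 34
r[8] = max(3+34, 5+30, 14+23, …, 31+3, 20+0) = 40
r[9] = max(3+40, 5+34, 14+30, …, 20+3, 42+0) = 44
One optimal cutting: 6 + 3 → $30 + $14 = $44.

44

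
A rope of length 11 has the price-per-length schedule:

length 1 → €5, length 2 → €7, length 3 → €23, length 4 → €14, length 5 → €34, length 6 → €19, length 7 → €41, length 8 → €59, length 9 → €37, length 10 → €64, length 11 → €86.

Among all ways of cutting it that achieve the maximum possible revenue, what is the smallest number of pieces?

1

Build r[k] bottom-up: r[k] = max over allowed piece i of (p[i] + r[k−i]).
r[1] = 5
r[2] = 10  (first piece 1, then r[1]=5)
r[3] = 23
r[4] = 28  (first piece 1, then r[3]=23)
r[5] = 34
r[6] = 46  (first piece 3, then r[3]=23)
r[7] = 51  (first piece 1, then r[6]=46)
r[8] = 59
r[9] = 69  (first piece 3, then r[6]=46)
r[10] = 74  (first piece 1, then r[9]=69)
r[11] = 86
Maximum revenue is €86.
Now minimize piece count subject to staying optimal: for each k, pieces[k] = 1 + min over i with p[i]+r[k−i]=r[k] of pieces[k−i].
pieces[8] = 1
pieces[9] = 3
pieces[10] = 4
pieces[11] = 1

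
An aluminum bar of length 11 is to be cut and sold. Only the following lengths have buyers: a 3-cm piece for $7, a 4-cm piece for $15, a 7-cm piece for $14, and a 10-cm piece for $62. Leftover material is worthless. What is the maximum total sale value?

62

Build r[k] bottom-up: r[k] = max over allowed piece i of (p[i] + r[k−i]).
r[1] = 0
r[2] = 0
r[3] = 7
r[4] = max(7+0, 15+0) = 15
r[5] = max(7+0, 15+0) = 15
r[6] = max(7+7, 15+0) = 15
r[7] = max(7+15, 15+7, 14+0) = 22
r[8] = max(7+15, 15+15, 14+0) = 30
r[9] = max(7+15, 15+15, 14+0) = 30
r[10] = max(7+22, 15+15, 14+7, 62+0) = 62
r[11] = max(7+30, 15+22, 14+15, 62+0) = 62
One optimal cutting: pieces 10 with 1 cm of scrap → $62.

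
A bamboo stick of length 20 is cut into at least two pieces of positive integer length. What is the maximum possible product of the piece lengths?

Fill prod[k] for k=2..20: at each k try every first piece i and multiply by the better of (k−i) uncut or prod[k−i].
Small cases: prod[2]=1, prod[3]=2, prod[4]=4, prod[5]=6, prod[6]=9, prod[7]=12, prod[8]=18, prod[9]=27, prod[10]=36, prod[11]=54, prod[12]=81, prod[13]=108.
prod[14] = 2*max(12,81) = 2*81 = 162
prod[15] = 3*max(12,81) = 3*81 = 243
prod[16] = 2*max(14,162) = 2*162 = 324
prod[17] = 2*max(15,243) = 2*243 = 486
prod[18] = 3*max(15,243) = 3*243 = 729
prod[19] = 2*max(17,486) = 2*486 = 972
prod[20] = 2*max(18,729) = 2*729 = 1458
One optimal split: 3 + 3 + 3 + 3 + 3 + 3 + 2; product 3*3*3*3*3*3*2 = 1458.

1458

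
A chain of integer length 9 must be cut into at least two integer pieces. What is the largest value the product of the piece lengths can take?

Fill prod[k] for k=2..9: at each k try every first piece i and multiply by the better of (k−i) uncut or prod[k−i].
prod[2] = 1·max(1,0) = 1·1 = 1
prod[3] = max(1·2, 2·1) = 2
prod[4] = max(1·3, 2·2, 3·1) = 4
prod[5] = max(1·4, 2·3, 3·2, 4·1) = 6
prod[6] = max(1·6, 2·4, 3·3, 4·2, 5·1) = 9
prod[7] = max(1·9, 2·6, 3·4, 4·3, 5·2, 6·1) = 12
prod[8] = max(1·12, 2·9, 3·6, …, 6·2, 7·1) = 18
prod[9] = max(1·18, 2·12, 3·9, …, 7·2, 8·1) = 27
One optimal split: 3 + 3 + 3; product 3·3·3 = 27.

27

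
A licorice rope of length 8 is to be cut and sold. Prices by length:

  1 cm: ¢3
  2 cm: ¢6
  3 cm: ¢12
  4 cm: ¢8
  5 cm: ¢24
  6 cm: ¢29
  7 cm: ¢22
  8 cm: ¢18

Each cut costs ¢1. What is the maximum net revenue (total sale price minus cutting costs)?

Build v[k] bottom-up: v[k] = max over allowed piece i of (p[i] + v[k−i]) − 1 per cut.
v[1] = 3
v[2] = 6
v[3] = 12
v[4] = 14  (first piece 1, then v[3]=12)
v[5] = 24
v[6] = 29
v[7] = 31  (first piece 1, then v[6]=29)
v[8] = 35  (first piece 3, then v[5]=24)
One optimal plan: pieces 5 + 3 (1 cut) → ¢36 − ¢1 = ¢35.

35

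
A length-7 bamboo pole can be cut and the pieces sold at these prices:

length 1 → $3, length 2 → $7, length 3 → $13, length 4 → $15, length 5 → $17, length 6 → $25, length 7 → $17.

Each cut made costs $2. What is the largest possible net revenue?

26

Build v[k] bottom-up: v[k] = max over allowed piece i of (p[i] + v[k−i]) − 2 per cut.
v[1] = 3
v[2] = max(3+3-2, 7+0) = 7
v[3] = max(3+7-2, 7+3-2, 13+0) = 13
v[4] = max(3+13-2, 7+7-2, 13+3-2, 15+0) = 15
v[5] = max(3+15-2, 7+13-2, 13+7-2, 15+3-2, 17+0) = 18
v[6] = max(3+18-2, 7+15-2, 13+13-2, 15+7-2, 17+3-2, 25+0) = 25
v[7] = max(3+25-2, 7+18-2, 13+15-2, …, 25+3-2, 17+0) = 26
One optimal plan: pieces 6 + 1 (1 cut) → $28 − $2 = $26.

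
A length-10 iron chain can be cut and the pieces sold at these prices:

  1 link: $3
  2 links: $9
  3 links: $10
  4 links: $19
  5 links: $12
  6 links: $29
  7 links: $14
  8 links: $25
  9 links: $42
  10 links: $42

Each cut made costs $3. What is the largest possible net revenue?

45

Build r[k] bottom-up: r[k] = max over allowed piece i of (p[i] + r[k−i]) − 3 per cut.
r[1] = 3
r[2] = 9
r[3] = 10
r[4] = 19
r[5] = 19  (first piece 1, then r[4]=19)
r[6] = 29
r[7] = 29  (first piece 1, then r[6]=29)
r[8] = 35  (first piece 2, then r[6]=29)
r[9] = 42
r[10] = 45  (first piece 4, then r[6]=29)
One optimal plan: pieces 6 + 4 (1 cut) → $48 − $3 = $45.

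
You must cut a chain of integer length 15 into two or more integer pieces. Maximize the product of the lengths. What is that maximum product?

243

Define prod[k] = max over 1≤i<k of i · max(k−i, prod[k−i]); the inner max lets the remainder stay uncut if that's better.
prod[2] = 1·max(1,0) = 1·1 = 1
prod[3] = max(1·2, 2·1) = 2
prod[4] = max(1·3, 2·2, 3·1) = 4
prod[5] = max(1·4, 2·3, 3·2, 4·1) = 6
prod[6] = max(1·6, 2·4, 3·3, 4·2, 5·1) = 9
prod[7] = max(1·9, 2·6, 3·4, 4·3, 5·2, 6·1) = 12
prod[8] = max(1·12, 2·9, 3·6, …, 6·2, 7·1) = 18
prod[9] = max(1·18, 2·12, 3·9, …, 7·2, 8·1) = 27
prod[10] = max(1·27, 2·18, 3·12, …, 8·2, 9·1) = 36
prod[11] = max(1·36, 2·27, 3·18, …, 9·2, 10·1) = 54
prod[12] = max(1·54, 2·36, 3·27, …, 10·2, 11·1) = 81
prod[13] = max(1·81, 2·54, 3·36, …, 11·2, 12·1) = 108
prod[14] = max(1·108, 2·81, 3·54, …, 12·2, 13·1) = 162
prod[15] = max(1·162, 2·108, 3·81, …, 13·2, 14·1) = 243
One optimal split: 3 + 3 + 3 + 3 + 3; product 3·3·3·3·3 = 243.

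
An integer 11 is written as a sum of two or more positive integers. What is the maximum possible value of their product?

54

Define g[k] = max over 1≤i<k of i · max(k−i, g[k−i]); the inner max lets the remainder stay uncut if that's better.
g[2] = 1·max(1,0) = 1·1 = 1
g[3] = 1·max(2,1) = 1·2 = 2
g[4] = 2·max(2,1) = 2·2 = 4
g[5] = 2·max(3,2) = 2·3 = 6
g[6] = 3·max(3,2) = 3·3 = 9
g[7] = 2·max(5,6) = 2·6 = 12
g[8] = 2·max(6,9) = 2·9 = 18
g[9] = 3·max(6,9) = 3·9 = 27
g[10] = 2·max(8,18) = 2·18 = 36
g[11] = 2·max(9,27) = 2·27 = 54
One optimal split: 3 + 3 + 3 + 2; product 3·3·3·2 = 54.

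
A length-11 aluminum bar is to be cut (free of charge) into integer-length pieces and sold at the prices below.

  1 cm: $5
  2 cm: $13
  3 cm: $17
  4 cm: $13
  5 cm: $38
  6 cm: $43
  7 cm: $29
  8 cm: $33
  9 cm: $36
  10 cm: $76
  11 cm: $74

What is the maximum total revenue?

81

Let v[k] be the best obtainable value from length k. For each k, try every first piece i and keep the best of price[i] + v[k−i].
v[1] = 5
v[2] = 13
v[3] = 18  (first piece 1, then v[2]=13)
v[4] = 26  (first piece 2, then v[2]=13)
v[5] = 38
v[6] = 43  (first piece 1, then v[5]=38)
v[7] = 51  (first piece 2, then v[5]=38)
v[8] = 56  (first piece 1, then v[7]=51)
v[9] = 64  (first piece 2, then v[7]=51)
v[10] = 76  (first piece 5, then v[5]=38)
v[11] = 81  (first piece 1, then v[10]=76)
One optimal cutting: 5 + 5 + 1 → $38 + $38 + $5 = $81.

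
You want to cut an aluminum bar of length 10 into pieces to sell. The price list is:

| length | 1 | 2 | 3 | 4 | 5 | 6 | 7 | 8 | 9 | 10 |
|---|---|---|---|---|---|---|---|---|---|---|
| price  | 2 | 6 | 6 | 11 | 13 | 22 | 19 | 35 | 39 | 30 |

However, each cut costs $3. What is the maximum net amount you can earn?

Build net[k] bottom-up: net[k] = max over allowed piece i of (p[i] + net[k−i]) − 3 per cut.
net[1] = 2
net[2] = 6
net[3] = 6
net[4] = 11
net[5] = 13
net[6] = 22
net[7] = 21  (first piece 1, then net[6]=22)
net[8] = 35
net[9] = 39
net[10] = 38  (first piece 1, then net[9]=39)
One optimal plan: pieces 9 + 1 (1 cut) → $41 − $3 = $38.

38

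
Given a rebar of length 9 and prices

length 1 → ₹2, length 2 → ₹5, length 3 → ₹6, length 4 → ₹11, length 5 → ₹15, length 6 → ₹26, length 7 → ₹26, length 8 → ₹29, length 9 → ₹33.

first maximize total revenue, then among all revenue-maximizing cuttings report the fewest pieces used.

1

Consider every possible first cut. r[k] is the best of p[i]+r[k−i] over all sellable i≤k.
r[1] = 2
r[2] = max(2+2, 5+0) = 5
r[3] = max(2+5, 5+2, 6+0) = 7
r[4] = max(2+7, 5+5, 6+2, 11+0) = 11
r[5] = max(2+11, 5+7, 6+5, 11+2, 15+0) = 15
r[6] = max(2+15, 5+11, 6+7, 11+5, 15+2, 26+0) = 26
r[7] = max(2+26, 5+15, 6+11, …, 26+2, 26+0) = 28
r[8] = max(2+28, 5+26, 6+15, …, 26+2, 29+0) = 31
r[9] = max(2+31, 5+28, 6+26, …, 29+2, 33+0) = 33
Maximum revenue is ₹33.
Now minimize piece count subject to staying optimal: for each k, pieces[k] = 1 + min over i with p[i]+r[k−i]=r[k] of pieces[k−i].
pieces[6] = 1
pieces[7] = 2
pieces[8] = 2
pieces[9] = 1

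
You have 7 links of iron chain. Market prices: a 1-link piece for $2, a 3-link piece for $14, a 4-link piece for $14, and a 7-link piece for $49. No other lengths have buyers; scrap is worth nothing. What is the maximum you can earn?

49

Let r[k] be the best obtainable value from length k. For each k, try every first piece i and keep the best of price[i] + r[k−i].
r[1] = 2
r[2] = 4  (first piece 1, then r[1]=2)
r[3] = 14
r[4] = 16  (first piece 1, then r[3]=14)
r[5] = 18  (first piece 1, then r[4]=16)
r[6] = 28  (first piece 3, then r[3]=14)
r[7] = 49
One optimal cutting: 7 → $49.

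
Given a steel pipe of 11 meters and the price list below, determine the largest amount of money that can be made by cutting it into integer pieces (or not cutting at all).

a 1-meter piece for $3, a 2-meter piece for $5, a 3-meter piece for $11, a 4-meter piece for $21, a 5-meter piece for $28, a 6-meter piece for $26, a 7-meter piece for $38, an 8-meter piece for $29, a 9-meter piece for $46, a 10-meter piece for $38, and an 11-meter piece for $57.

Build R[k] bottom-up: R[k] = max over allowed piece i of (p[i] + R[k−i]).
R[1] = 3
R[2] = max(3+3, 5+0) = 6
R[3] = max(3+6, 5+3, 11+0) = 11
R[4] = max(3+11, 5+6, 11+3, 21+0) = 21
R[5] = max(3+21, 5+11, 11+6, 21+3, 28+0) = 28
R[6] = max(3+28, 5+21, 11+11, 21+6, 28+3, 26+0) = 31
R[7] = max(3+31, 5+28, 11+21, …, 26+3, 38+0) = 38
R[8] = max(3+38, 5+31, 11+28, …, 38+3, 29+0) = 42
R[9] = max(3+42, 5+38, 11+31, …, 29+3, 46+0) = 49
R[10] = max(3+49, 5+42, 11+38, …, 46+3, 38+0) = 56
R[11] = max(3+56, 5+49, 11+42, …, 38+3, 57+0) = 59
One optimal cutting: 5 + 5 + 1 → $28 + $28 + $3 = $59.

59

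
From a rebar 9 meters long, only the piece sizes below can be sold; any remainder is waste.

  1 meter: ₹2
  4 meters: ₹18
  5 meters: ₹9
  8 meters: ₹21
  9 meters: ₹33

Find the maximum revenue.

Build f[k] bottom-up: f[k] = max over allowed piece i of (p[i] + f[k−i]).
f[1] = 2
f[2] = 4  (first piece 1, then f[1]=2)
f[3] = 6  (first piece 1, then f[2]=4)
f[4] = max(2+6, 18+0) = 18
f[5] = max(2+18, 18+2, 9+0) = 20
f[6] = max(2+20, 18+4, 9+2) = 22
f[7] = max(2+22, 18+6, 9+4) = 24
f[8] = max(2+24, 18+18, 9+6, 21+0) = 36
f[9] = max(2+36, 18+20, 9+18, 21+2, 33+0) = 38
One optimal cutting: 4 + 4 + 1 → ₹38.

38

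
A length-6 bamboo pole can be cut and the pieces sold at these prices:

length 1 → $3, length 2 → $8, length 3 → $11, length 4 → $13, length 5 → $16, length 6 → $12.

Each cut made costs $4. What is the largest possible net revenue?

18

Consider every possible first cut. v[k] is the best of p[i]+v[k−i] over all sellable i≤k, charging 4 whenever i<k.
v[1] = 3
v[2] = max(3+3-4, 8+0) = 8
v[3] = max(3+8-4, 8+3-4, 11+0) = 11
v[4] = max(3+11-4, 8+8-4, 11+3-4, 13+0) = 13
v[5] = max(3+13-4, 8+11-4, 11+8-4, 13+3-4, 16+0) = 16
v[6] = max(3+16-4, 8+13-4, 11+11-4, 13+8-4, 16+3-4, 12+0) = 18
One optimal plan: pieces 3 + 3 (1 cut) → $22 − $4 = $18.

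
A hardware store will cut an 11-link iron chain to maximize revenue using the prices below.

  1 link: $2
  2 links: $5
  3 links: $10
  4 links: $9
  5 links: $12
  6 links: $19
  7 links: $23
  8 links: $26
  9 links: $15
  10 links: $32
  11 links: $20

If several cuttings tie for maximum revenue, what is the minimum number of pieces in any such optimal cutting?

Build r[k] bottom-up: r[k] = max over allowed piece i of (p[i] + r[k−i]).
r[1] = 2
r[2] = max(2+2, 5+0) = 5
r[3] = max(2+5, 5+2, 10+0) = 10
r[4] = max(2+10, 5+5, 10+2, 9+0) = 12
r[5] = max(2+12, 5+10, 10+5, 9+2, 12+0) = 15
r[6] = max(2+15, 5+12, 10+10, 9+5, 12+2, 19+0) = 20
r[7] = max(2+20, 5+15, 10+12, …, 19+2, 23+0) = 23
r[8] = max(2+23, 5+20, 10+15, …, 23+2, 26+0) = 26
r[9] = max(2+26, 5+23, 10+20, …, 26+2, 15+0) = 30
r[10] = max(2+30, 5+26, 10+23, …, 15+2, 32+0) = 33
r[11] = max(2+33, 5+30, 10+26, …, 32+2, 20+0) = 36
Maximum revenue is $36.
Now minimize piece count subject to staying optimal: for each k, pieces[k] = 1 + min over i with p[i]+r[k−i]=r[k] of pieces[k−i].
pieces[8] = 1
pieces[9] = 3
pieces[10] = 2
pieces[11] = 2

2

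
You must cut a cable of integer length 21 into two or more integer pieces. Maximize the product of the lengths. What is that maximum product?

2187

Let f[k] be the best product for length k (with at least one cut). For each first piece i, the rest contributes max(k−i, f[k−i]).
Small cases: f[2]=1, f[3]=2, f[4]=4, f[5]=6, f[6]=9, f[7]=12, f[8]=18, f[9]=27, f[10]=36, f[11]=54, f[12]=81, f[13]=108, f[14]=162, f[15]=243, f[16]=324.
f[17] = max(1*324, 2*243, 3*162, …, 15*2, 16*1) = 486
f[18] = max(1*486, 2*324, 3*243, …, 16*2, 17*1) = 729
f[19] = max(1*729, 2*486, 3*324, …, 17*2, 18*1) = 972
f[20] = max(1*972, 2*729, 3*486, …, 18*2, 19*1) = 1458
f[21] = max(1*1458, 2*972, 3*729, …, 19*2, 20*1) = 2187
One optimal split: 3 + 3 + 3 + 3 + 3 + 3 + 3; product 3*3*3*3*3*3*3 = 2187.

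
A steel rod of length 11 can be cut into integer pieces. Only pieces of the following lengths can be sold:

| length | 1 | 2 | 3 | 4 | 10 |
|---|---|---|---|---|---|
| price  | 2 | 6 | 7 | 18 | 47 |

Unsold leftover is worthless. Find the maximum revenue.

Consider every possible first cut. f[k] is the best of p[i]+f[k−i] over all sellable i≤k.
f[1] = 2
f[2] = max(2+2, 6+0) = 6
f[3] = max(2+6, 6+2, 7+0) = 8
f[4] = max(2+8, 6+6, 7+2, 18+0) = 18
f[5] = max(2+18, 6+8, 7+6, 18+2) = 20
f[6] = max(2+20, 6+18, 7+8, 18+6) = 24
f[7] = max(2+24, 6+20, 7+18, 18+8) = 26
f[8] = max(2+26, 6+24, 7+20, 18+18) = 36
f[9] = max(2+36, 6+26, 7+24, 18+20) = 38
f[10] = max(2+38, 6+36, 7+26, 18+24, 47+0) = 47
f[11] = max(2+47, 6+38, 7+36, 18+26, 47+2) = 49
One optimal cutting: 10 + 1 → $49.

49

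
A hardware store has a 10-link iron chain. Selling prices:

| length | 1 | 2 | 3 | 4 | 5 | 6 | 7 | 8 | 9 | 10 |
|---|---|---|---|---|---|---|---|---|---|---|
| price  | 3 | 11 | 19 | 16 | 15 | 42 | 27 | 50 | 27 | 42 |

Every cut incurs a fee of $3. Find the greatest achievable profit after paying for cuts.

58

Let v[k] be the best obtainable value from length k. For each k, try every first piece i and keep the best of price[i] + v[k−i] minus the 3 cut fee when i<k.
v[1] = 3
v[2] = max(3+3-3, 11+0) = 11
v[3] = max(3+11-3, 11+3-3, 19+0) = 19
v[4] = max(3+19-3, 11+11-3, 19+3-3, 16+0) = 19
v[5] = max(3+19-3, 11+19-3, 19+11-3, 16+3-3, 15+0) = 27
v[6] = max(3+27-3, 11+19-3, 19+19-3, 16+11-3, 15+3-3, 42+0) = 42
v[7] = max(3+42-3, 11+27-3, 19+19-3, …, 42+3-3, 27+0) = 42
v[8] = max(3+42-3, 11+42-3, 19+27-3, …, 27+3-3, 50+0) = 50
v[9] = max(3+50-3, 11+42-3, 19+42-3, …, 50+3-3, 27+0) = 58
v[10] = max(3+58-3, 11+50-3, 19+42-3, …, 27+3-3, 42+0) = 58
One optimal plan: pieces 6 + 3 + 1 (2 cuts) → $64 − $6 = $58.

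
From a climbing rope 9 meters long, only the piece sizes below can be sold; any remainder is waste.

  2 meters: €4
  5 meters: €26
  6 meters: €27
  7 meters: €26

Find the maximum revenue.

34

Let best[k] be the best obtainable value from length k. For each k, try every first piece i and keep the best of price[i] + best[k−i].
best[1] = 0
best[2] = 4
best[3] = 4
best[4] = 8  (first piece 2, then best[2]=4)
best[5] = 26
best[6] = 27
best[7] = 30  (first piece 2, then best[5]=26)
best[8] = 31  (first piece 2, then best[6]=27)
best[9] = 34  (first piece 2, then best[7]=30)
One optimal cutting: 5 + 2 + 2 → €34.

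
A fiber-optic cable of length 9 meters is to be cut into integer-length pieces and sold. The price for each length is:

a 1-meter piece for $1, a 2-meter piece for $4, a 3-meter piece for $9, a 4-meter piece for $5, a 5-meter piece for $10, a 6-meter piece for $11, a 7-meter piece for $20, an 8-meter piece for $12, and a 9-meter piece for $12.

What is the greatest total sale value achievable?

27

Let best[k] be the best obtainable value from length k. For each k, try every first piece i and keep the best of price[i] + best[k−i].
best[1] = 1
best[2] = 4
best[3] = 9
best[4] = 10  (first piece 1, then best[3]=9)
best[5] = 13  (first piece 2, then best[3]=9)
best[6] = 18  (first piece 3, then best[3]=9)
best[7] = 20
best[8] = 22  (first piece 2, then best[6]=18)
best[9] = 27  (first piece 3, then best[6]=18)
One optimal cutting: 3 + 3 + 3 → $9 + $9 + $9 = $27.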